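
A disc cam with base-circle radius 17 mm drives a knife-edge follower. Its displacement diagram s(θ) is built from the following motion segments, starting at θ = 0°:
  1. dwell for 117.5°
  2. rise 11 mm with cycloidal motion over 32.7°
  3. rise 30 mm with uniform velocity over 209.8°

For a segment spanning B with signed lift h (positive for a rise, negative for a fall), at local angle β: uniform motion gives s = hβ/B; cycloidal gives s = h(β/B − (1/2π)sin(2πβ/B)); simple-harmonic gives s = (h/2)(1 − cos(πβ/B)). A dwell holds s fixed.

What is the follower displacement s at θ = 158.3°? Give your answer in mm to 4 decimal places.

seg 1 [0°–117.5°] dwell: s stays 0.0000
seg 2 [117.5°–150.2°] cycloidal, h=11: full span → s += 11 → s = 11.0000
seg 3 [150.2°–360°] uniform, h=30: θ=158.3° here. β=8.1, B=209.8. 30·8.1/209.8 = 1.1582 → s = 12.1582

12.1582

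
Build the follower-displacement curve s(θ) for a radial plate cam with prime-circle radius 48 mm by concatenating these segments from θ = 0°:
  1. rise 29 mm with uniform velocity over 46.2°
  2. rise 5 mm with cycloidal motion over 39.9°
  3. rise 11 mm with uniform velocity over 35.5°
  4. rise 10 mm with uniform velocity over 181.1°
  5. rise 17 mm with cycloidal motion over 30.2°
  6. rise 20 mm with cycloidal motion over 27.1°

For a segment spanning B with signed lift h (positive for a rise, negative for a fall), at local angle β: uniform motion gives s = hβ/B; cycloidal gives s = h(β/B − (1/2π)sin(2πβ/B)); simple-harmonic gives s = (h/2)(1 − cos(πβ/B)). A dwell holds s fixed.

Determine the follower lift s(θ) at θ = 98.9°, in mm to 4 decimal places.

seg 1 [0°–46.2°] uniform, h=29: full span → s += 29 → s = 29.0000
seg 2 [46.2°–86.1°] cycloidal, h=5: full span → s += 5 → s = 34.0000
seg 3 [86.1°–121.6°] uniform, h=11: θ=98.9° here. β=12.8, B=35.5. 11·12.8/35.5 = 3.9662 → s = 37.9662

37.9662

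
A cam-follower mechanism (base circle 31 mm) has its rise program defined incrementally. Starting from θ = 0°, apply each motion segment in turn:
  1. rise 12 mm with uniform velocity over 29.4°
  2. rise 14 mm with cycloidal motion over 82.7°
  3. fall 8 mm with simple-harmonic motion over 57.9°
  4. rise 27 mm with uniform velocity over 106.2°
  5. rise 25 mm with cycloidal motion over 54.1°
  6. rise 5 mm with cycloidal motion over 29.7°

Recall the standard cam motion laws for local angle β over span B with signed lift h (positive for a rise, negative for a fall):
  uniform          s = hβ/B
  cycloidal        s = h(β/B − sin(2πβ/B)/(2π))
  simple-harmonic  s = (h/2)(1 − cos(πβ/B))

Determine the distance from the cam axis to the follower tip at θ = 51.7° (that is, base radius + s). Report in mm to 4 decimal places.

seg 1 [0°–29.4°] uniform, h=12: full span → s += 12 → s = 12.0000
seg 2 [29.4°–112.1°] cycloidal, h=14: θ=51.7° here. β=22.3, B=82.7. 14·(0.2696 − sin(2π·0.2696)/(2π)) = 1.5639 → s = 13.5639
radial distance = base radius + s = 31 + 13.5639 = 44.5639

44.5639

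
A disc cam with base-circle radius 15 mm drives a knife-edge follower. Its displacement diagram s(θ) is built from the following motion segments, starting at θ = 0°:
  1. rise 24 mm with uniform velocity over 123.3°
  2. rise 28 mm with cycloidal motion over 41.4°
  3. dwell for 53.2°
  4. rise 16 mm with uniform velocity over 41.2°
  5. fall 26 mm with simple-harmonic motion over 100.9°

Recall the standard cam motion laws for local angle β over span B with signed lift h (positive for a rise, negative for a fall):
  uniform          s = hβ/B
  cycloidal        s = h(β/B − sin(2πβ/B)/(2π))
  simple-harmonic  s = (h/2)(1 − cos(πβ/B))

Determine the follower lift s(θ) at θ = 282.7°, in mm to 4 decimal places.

seg 1 [0°–123.3°] uniform, h=24: full span → s += 24 → s = 24.0000
seg 2 [123.3°–164.7°] cycloidal, h=28: full span → s += 28 → s = 52.0000
seg 3 [164.7°–217.9°] dwell: s stays 52.0000
seg 4 [217.9°–259.1°] uniform, h=16: full span → s += 16 → s = 68.0000
seg 5 [259.1°–360°] simple-harmonic, h=-26: θ=282.7° here. β=23.6, B=100.9. -26/2·(1 − cos(π·0.2339)) = -3.3545 → s = 64.6455

64.6455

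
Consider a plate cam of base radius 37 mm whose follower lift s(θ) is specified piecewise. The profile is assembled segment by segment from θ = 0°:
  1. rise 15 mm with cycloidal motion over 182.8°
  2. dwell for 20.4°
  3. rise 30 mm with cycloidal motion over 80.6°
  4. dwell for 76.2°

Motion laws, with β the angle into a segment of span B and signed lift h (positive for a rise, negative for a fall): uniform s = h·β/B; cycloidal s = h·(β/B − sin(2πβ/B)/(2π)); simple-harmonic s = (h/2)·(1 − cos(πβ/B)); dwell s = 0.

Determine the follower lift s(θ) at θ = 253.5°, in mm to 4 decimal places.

seg 1 [0°–182.8°] cycloidal, h=15: full span → s += 15 → s = 15.0000
seg 2 [182.8°–203.2°] dwell: s stays 15.0000
seg 3 [203.2°–283.8°] cycloidal, h=30: θ=253.5° here. β=50.3, B=80.6. 30·(0.6241 − sin(2π·0.6241)/(2π)) = 22.0785 → s = 37.0785

37.0785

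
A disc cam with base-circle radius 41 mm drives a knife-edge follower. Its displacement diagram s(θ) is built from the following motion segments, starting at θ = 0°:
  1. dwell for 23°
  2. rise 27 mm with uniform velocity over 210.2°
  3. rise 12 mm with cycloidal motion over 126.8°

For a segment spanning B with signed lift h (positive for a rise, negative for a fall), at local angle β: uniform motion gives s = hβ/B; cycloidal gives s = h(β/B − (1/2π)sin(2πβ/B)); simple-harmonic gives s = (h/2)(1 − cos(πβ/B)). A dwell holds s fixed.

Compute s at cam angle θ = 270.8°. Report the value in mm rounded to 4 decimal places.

seg 1 [0°–23°] dwell: s stays 0.0000
seg 2 [23°–233.2°] uniform, h=27: full span → s += 27 → s = 27.0000
seg 3 [233.2°–360°] cycloidal, h=12: θ=270.8° here. β=37.6, B=126.8. 12·(0.2965 − sin(2π·0.2965)/(2π)) = 1.7295 → s = 28.7295

28.7295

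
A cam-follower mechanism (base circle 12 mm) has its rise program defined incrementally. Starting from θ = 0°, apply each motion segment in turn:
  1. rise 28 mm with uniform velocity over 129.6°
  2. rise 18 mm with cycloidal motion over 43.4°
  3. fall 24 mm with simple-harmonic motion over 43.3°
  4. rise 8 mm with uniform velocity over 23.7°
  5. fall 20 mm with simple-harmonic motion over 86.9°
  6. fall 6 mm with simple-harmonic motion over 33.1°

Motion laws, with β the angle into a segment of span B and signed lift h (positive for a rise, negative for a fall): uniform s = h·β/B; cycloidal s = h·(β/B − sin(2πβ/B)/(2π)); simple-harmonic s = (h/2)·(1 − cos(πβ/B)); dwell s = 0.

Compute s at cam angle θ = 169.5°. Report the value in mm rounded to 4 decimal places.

seg 1 [0°–129.6°] uniform, h=28: full span → s += 28 → s = 28.0000
seg 2 [129.6°–173°] cycloidal, h=18: θ=169.5° here. β=39.9, B=43.4. 18·(0.9194 − sin(2π·0.9194)/(2π)) = 17.9387 → s = 45.9387

45.9387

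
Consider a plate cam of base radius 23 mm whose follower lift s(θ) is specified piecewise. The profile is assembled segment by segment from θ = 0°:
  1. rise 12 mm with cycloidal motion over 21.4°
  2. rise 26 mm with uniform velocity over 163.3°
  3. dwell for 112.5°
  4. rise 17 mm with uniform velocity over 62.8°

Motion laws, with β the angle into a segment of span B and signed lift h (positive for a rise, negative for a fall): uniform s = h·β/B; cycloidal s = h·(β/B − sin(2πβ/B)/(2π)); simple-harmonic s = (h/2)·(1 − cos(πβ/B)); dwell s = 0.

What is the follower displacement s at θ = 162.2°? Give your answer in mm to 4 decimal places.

seg 1 [0°–21.4°] cycloidal, h=12: full span → s += 12 → s = 12.0000
seg 2 [21.4°–184.7°] uniform, h=26: θ=162.2° here. β=140.8, B=163.3. 26·140.8/163.3 = 22.4176 → s = 34.4176

34.4176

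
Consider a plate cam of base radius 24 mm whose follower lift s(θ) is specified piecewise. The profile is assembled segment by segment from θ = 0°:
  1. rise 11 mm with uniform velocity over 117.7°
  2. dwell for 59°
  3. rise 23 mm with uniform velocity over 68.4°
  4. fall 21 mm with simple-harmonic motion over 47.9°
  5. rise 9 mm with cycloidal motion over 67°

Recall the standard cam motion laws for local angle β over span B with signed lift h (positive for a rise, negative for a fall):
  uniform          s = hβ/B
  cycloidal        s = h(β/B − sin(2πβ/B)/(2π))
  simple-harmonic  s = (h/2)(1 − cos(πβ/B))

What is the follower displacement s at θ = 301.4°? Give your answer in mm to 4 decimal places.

seg 1 [0°–117.7°] uniform, h=11: full span → s += 11 → s = 11.0000
seg 2 [117.7°–176.7°] dwell: s stays 11.0000
seg 3 [176.7°–245.1°] uniform, h=23: full span → s += 23 → s = 34.0000
seg 4 [245.1°–293°] simple-harmonic, h=-21: full span → s += -21 → s = 13.0000
seg 5 [293°–360°] cycloidal, h=9: θ=301.4° here. β=8.4, B=67. 9·(0.1254 − sin(2π·0.1254)/(2π)) = 0.1131 → s = 13.1131

13.1131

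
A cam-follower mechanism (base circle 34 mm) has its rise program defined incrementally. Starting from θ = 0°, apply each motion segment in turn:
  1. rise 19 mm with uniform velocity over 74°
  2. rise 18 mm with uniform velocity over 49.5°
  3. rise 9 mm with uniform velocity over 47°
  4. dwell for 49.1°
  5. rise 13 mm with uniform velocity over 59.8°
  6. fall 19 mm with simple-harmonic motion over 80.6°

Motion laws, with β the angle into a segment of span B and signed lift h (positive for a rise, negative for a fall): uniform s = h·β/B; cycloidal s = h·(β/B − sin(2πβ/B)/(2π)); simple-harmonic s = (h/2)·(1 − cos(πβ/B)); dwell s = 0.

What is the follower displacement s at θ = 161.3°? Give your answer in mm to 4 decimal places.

seg 1 [0°–74°] uniform, h=19: full span → s += 19 → s = 19.0000
seg 2 [74°–123.5°] uniform, h=18: full span → s += 18 → s = 37.0000
seg 3 [123.5°–170.5°] uniform, h=9: θ=161.3° here. β=37.8, B=47. 9·37.8/47 = 7.2383 → s = 44.2383

44.2383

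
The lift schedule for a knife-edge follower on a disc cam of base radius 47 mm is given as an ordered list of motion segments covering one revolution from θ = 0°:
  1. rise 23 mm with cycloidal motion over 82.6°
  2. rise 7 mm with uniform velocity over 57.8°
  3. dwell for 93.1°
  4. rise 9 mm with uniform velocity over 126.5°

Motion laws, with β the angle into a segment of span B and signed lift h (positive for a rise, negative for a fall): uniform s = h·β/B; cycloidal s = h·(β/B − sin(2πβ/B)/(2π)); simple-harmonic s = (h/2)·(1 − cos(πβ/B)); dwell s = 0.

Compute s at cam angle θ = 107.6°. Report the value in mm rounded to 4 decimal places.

seg 1 [0°–82.6°] cycloidal, h=23: full span → s += 23 → s = 23.0000
seg 2 [82.6°–140.4°] uniform, h=7: θ=107.6° here. β=25, B=57.8. 7·25/57.8 = 3.0277 → s = 26.0277

26.0277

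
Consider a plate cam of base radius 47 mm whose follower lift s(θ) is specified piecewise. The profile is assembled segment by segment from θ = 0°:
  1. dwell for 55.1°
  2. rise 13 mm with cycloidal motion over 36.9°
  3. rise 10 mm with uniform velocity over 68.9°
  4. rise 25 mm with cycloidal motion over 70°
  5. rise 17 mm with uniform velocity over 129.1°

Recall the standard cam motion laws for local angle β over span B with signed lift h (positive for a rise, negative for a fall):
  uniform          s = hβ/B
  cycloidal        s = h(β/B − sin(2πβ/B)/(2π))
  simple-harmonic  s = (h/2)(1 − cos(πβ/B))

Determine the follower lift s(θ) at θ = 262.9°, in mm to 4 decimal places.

seg 1 [0°–55.1°] dwell: s stays 0.0000
seg 2 [55.1°–92°] cycloidal, h=13: full span → s += 13 → s = 13.0000
seg 3 [92°–160.9°] uniform, h=10: full span → s += 10 → s = 23.0000
seg 4 [160.9°–230.9°] cycloidal, h=25: full span → s += 25 → s = 48.0000
seg 5 [230.9°–360°] uniform, h=17: θ=262.9° here. β=32, B=129.1. 17·32/129.1 = 4.2138 → s = 52.2138

52.2138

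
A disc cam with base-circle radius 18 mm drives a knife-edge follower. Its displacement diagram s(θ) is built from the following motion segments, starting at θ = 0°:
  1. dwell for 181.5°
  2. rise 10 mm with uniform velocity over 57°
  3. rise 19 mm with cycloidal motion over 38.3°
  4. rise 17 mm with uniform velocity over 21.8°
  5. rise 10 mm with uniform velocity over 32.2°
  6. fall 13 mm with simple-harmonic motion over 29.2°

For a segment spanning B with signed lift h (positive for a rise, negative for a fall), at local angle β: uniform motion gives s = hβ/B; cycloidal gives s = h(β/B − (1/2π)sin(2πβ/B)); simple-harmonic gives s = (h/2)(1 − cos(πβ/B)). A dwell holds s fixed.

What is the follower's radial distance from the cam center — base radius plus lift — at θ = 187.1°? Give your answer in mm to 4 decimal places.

seg 1 [0°–181.5°] dwell: s stays 0.0000
seg 2 [181.5°–238.5°] uniform, h=10: θ=187.1° here. β=5.6, B=57. 10·5.6/57 = 0.9825 → s = 0.9825
radial distance = base radius + s = 18 + 0.9825 = 18.9825

18.9825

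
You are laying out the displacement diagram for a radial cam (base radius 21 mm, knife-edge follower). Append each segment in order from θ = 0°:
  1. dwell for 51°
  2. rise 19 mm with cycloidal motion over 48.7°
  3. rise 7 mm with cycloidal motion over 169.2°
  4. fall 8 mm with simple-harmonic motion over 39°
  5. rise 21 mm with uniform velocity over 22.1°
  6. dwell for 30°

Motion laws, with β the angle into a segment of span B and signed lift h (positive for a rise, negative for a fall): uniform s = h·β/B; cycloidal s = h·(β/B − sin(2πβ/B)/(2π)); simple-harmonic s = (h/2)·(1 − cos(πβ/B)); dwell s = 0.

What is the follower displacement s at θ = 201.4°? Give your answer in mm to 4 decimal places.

seg 1 [0°–51°] dwell: s stays 0.0000
seg 2 [51°–99.7°] cycloidal, h=19: full span → s += 19 → s = 19.0000
seg 3 [99.7°–268.9°] cycloidal, h=7: θ=201.4° here. β=101.7, B=169.2. 7·(0.6011 − sin(2π·0.6011)/(2π)) = 4.8683 → s = 23.8683

23.8683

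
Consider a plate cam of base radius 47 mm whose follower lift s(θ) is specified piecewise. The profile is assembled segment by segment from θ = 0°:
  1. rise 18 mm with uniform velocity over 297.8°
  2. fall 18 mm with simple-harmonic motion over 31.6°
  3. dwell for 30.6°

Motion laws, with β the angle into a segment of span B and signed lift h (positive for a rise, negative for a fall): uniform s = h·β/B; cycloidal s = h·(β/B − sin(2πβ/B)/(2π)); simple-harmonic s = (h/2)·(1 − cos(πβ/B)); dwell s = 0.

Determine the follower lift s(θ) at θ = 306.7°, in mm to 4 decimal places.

seg 1 [0°–297.8°] uniform, h=18: full span → s += 18 → s = 18.0000
seg 2 [297.8°–329.4°] simple-harmonic, h=-18: θ=306.7° here. β=8.9, B=31.6. -18/2·(1 − cos(π·0.2816)) = -3.2991 → s = 14.7009

14.7009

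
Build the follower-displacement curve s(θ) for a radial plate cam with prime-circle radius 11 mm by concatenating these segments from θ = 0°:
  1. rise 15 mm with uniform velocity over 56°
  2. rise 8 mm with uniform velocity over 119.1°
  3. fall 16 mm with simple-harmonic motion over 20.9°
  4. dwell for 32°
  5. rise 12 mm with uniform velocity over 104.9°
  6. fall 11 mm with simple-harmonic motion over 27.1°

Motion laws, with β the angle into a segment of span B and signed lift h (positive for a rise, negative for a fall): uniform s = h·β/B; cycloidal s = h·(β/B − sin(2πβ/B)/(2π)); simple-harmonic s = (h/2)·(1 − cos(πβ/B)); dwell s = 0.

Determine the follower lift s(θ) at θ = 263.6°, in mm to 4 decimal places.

seg 1 [0°–56°] uniform, h=15: full span → s += 15 → s = 15.0000
seg 2 [56°–175.1°] uniform, h=8: full span → s += 8 → s = 23.0000
seg 3 [175.1°–196°] simple-harmonic, h=-16: full span → s += -16 → s = 7.0000
seg 4 [196°–228°] dwell: s stays 7.0000
seg 5 [228°–332.9°] uniform, h=12: θ=263.6° here. β=35.6, B=104.9. 12·35.6/104.9 = 4.0724 → s = 11.0724

11.0724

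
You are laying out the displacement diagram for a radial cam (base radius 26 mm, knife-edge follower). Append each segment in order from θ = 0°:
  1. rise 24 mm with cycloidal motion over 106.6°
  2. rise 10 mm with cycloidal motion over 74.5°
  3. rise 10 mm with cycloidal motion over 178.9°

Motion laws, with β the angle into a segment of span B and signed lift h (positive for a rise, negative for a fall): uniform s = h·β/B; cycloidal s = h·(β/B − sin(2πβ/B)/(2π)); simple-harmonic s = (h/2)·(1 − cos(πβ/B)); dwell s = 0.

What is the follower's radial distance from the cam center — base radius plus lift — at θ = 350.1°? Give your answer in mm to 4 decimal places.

seg 1 [0°–106.6°] cycloidal, h=24: full span → s += 24 → s = 24.0000
seg 2 [106.6°–181.1°] cycloidal, h=10: full span → s += 10 → s = 34.0000
seg 3 [181.1°–360°] cycloidal, h=10: θ=350.1° here. β=169, B=178.9. 10·(0.9447 − sin(2π·0.9447)/(2π)) = 9.9889 → s = 43.9889
radial distance = base radius + s = 26 + 43.9889 = 69.9889

69.9889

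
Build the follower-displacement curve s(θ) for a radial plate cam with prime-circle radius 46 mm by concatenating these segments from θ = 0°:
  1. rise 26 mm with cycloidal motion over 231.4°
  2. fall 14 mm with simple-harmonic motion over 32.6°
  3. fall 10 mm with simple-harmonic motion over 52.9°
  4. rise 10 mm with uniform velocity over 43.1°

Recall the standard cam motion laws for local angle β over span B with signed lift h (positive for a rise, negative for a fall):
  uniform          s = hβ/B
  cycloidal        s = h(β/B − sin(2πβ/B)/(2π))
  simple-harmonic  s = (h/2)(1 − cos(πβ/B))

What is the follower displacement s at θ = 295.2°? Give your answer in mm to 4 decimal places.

seg 1 [0°–231.4°] cycloidal, h=26: full span → s += 26 → s = 26.0000
seg 2 [231.4°–264°] simple-harmonic, h=-14: full span → s += -14 → s = 12.0000
seg 3 [264°–316.9°] simple-harmonic, h=-10: θ=295.2° here. β=31.2, B=52.9. -10/2·(1 − cos(π·0.5898)) = -6.3918 → s = 5.6082

5.6082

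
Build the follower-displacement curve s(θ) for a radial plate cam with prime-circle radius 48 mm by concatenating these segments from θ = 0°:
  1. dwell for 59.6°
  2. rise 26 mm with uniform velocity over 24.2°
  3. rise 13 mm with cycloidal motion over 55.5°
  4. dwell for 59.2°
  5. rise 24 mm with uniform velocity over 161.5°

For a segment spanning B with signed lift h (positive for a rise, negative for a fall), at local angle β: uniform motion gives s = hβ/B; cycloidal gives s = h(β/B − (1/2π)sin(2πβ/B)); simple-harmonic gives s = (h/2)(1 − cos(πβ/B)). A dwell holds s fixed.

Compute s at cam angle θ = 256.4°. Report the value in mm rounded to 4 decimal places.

seg 1 [0°–59.6°] dwell: s stays 0.0000
seg 2 [59.6°–83.8°] uniform, h=26: full span → s += 26 → s = 26.0000
seg 3 [83.8°–139.3°] cycloidal, h=13: full span → s += 13 → s = 39.0000
seg 4 [139.3°–198.5°] dwell: s stays 39.0000
seg 5 [198.5°–360°] uniform, h=24: θ=256.4° here. β=57.9, B=161.5. 24·57.9/161.5 = 8.6043 → s = 47.6043

47.6043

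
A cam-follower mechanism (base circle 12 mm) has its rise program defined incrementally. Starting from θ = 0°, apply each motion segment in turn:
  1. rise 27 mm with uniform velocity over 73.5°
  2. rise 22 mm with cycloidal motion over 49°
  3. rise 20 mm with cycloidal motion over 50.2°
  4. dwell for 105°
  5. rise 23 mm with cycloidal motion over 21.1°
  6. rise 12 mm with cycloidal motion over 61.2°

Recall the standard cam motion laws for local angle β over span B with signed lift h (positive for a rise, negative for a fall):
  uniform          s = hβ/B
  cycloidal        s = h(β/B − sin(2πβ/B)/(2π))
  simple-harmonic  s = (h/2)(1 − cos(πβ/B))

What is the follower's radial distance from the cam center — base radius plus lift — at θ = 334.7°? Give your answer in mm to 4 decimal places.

seg 1 [0°–73.5°] uniform, h=27: full span → s += 27 → s = 27.0000
seg 2 [73.5°–122.5°] cycloidal, h=22: full span → s += 22 → s = 49.0000
seg 3 [122.5°–172.7°] cycloidal, h=20: full span → s += 20 → s = 69.0000
seg 4 [172.7°–277.7°] dwell: s stays 69.0000
seg 5 [277.7°–298.8°] cycloidal, h=23: full span → s += 23 → s = 92.0000
seg 6 [298.8°–360°] cycloidal, h=12: θ=334.7° here. β=35.9, B=61.2. 12·(0.5866 − sin(2π·0.5866)/(2π)) = 8.0279 → s = 100.0279
radial distance = base radius + s = 12 + 100.0279 = 112.0279

112.0279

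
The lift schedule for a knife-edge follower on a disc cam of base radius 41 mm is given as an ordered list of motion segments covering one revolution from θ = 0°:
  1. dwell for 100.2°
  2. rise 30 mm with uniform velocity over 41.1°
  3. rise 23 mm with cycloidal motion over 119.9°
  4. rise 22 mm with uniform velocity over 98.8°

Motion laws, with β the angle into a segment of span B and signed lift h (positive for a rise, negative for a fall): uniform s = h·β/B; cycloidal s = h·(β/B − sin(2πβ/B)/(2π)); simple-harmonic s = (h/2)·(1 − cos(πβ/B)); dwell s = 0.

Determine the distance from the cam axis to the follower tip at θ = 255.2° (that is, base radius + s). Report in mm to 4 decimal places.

seg 1 [0°–100.2°] dwell: s stays 0.0000
seg 2 [100.2°–141.3°] uniform, h=30: full span → s += 30 → s = 30.0000
seg 3 [141.3°–261.2°] cycloidal, h=23: θ=255.2° here. β=113.9, B=119.9. 23·(0.9500 − sin(2π·0.9500)/(2π)) = 22.9811 → s = 52.9811
radial distance = base radius + s = 41 + 52.9811 = 93.9811

93.9811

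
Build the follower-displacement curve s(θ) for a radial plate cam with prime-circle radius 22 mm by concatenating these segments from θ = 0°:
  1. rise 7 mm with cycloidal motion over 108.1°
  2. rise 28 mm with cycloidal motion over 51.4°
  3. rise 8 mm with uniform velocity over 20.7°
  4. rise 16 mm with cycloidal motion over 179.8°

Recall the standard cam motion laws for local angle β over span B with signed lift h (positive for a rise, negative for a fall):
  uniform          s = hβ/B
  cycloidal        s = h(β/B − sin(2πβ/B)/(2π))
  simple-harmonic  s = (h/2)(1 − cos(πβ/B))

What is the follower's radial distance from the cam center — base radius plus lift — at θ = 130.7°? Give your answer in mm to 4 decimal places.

seg 1 [0°–108.1°] cycloidal, h=7: full span → s += 7 → s = 7.0000
seg 2 [108.1°–159.5°] cycloidal, h=28: θ=130.7° here. β=22.6, B=51.4. 28·(0.4397 − sin(2π·0.4397)/(2π)) = 10.6627 → s = 17.6627
radial distance = base radius + s = 22 + 17.6627 = 39.6627

39.6627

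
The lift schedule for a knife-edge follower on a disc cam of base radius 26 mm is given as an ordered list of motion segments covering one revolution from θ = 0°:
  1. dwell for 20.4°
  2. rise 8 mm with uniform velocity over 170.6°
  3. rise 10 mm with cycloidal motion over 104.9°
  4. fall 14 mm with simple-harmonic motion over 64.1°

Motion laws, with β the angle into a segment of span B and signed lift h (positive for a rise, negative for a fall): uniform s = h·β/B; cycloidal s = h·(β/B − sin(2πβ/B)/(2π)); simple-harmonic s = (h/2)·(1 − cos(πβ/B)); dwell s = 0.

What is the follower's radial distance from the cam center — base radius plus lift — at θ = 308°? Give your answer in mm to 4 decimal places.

seg 1 [0°–20.4°] dwell: s stays 0.0000
seg 2 [20.4°–191°] uniform, h=8: full span → s += 8 → s = 8.0000
seg 3 [191°–295.9°] cycloidal, h=10: full span → s += 10 → s = 18.0000
seg 4 [295.9°–360°] simple-harmonic, h=-14: θ=308° here. β=12.1, B=64.1. -14/2·(1 − cos(π·0.1888)) = -1.1952 → s = 16.8048
radial distance = base radius + s = 26 + 16.8048 = 42.8048

42.8048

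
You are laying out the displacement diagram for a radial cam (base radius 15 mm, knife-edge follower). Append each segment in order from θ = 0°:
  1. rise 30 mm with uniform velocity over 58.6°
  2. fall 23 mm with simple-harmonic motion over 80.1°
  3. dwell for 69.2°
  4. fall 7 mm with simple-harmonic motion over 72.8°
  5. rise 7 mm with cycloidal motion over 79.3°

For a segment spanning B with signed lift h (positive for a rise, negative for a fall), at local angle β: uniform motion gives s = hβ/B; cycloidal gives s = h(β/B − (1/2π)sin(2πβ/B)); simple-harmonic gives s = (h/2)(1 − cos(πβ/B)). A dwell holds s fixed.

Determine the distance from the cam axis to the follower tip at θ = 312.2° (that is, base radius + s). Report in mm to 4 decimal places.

seg 1 [0°–58.6°] uniform, h=30: full span → s += 30 → s = 30.0000
seg 2 [58.6°–138.7°] simple-harmonic, h=-23: full span → s += -23 → s = 7.0000
seg 3 [138.7°–207.9°] dwell: s stays 7.0000
seg 4 [207.9°–280.7°] simple-harmonic, h=-7: full span → s += -7 → s = 0.0000
seg 5 [280.7°–360°] cycloidal, h=7: θ=312.2° here. β=31.5, B=79.3. 7·(0.3972 − sin(2π·0.3972)/(2π)) = 2.1101 → s = 2.1101
radial distance = base radius + s = 15 + 2.1101 = 17.1101

17.1101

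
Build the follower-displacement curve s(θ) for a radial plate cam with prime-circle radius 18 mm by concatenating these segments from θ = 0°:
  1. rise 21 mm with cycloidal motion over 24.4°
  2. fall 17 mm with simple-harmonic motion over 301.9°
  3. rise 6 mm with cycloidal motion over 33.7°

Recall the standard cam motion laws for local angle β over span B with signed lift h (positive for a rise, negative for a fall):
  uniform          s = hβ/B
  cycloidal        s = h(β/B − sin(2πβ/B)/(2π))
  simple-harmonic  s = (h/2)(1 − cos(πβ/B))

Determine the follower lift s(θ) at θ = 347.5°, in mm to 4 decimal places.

seg 1 [0°–24.4°] cycloidal, h=21: full span → s += 21 → s = 21.0000
seg 2 [24.4°–326.3°] simple-harmonic, h=-17: full span → s += -17 → s = 4.0000
seg 3 [326.3°–360°] cycloidal, h=6: θ=347.5° here. β=21.2, B=33.7. 6·(0.6291 − sin(2π·0.6291)/(2π)) = 4.4668 → s = 8.4668

8.4668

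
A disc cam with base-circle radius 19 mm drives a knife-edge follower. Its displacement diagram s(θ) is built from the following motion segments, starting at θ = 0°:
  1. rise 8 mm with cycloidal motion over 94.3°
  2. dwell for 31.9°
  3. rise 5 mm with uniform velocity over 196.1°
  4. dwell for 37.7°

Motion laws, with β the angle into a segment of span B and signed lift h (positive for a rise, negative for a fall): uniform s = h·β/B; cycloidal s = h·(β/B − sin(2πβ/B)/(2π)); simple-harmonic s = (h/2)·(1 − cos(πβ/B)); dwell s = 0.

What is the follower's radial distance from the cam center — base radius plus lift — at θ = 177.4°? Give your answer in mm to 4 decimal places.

seg 1 [0°–94.3°] cycloidal, h=8: full span → s += 8 → s = 8.0000
seg 2 [94.3°–126.2°] dwell: s stays 8.0000
seg 3 [126.2°–322.3°] uniform, h=5: θ=177.4° here. β=51.2, B=196.1. 5·51.2/196.1 = 1.3055 → s = 9.3055
radial distance = base radius + s = 19 + 9.3055 = 28.3055

28.3055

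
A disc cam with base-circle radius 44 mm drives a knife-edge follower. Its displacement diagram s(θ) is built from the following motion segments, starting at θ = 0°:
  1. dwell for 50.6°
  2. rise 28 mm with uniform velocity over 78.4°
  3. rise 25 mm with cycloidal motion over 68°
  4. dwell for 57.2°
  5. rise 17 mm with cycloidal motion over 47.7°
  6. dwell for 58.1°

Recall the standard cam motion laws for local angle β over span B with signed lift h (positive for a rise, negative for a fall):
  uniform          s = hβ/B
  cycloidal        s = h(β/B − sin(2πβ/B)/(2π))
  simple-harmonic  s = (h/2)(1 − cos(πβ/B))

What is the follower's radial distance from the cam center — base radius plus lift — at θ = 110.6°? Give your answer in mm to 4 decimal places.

seg 1 [0°–50.6°] dwell: s stays 0.0000
seg 2 [50.6°–129°] uniform, h=28: θ=110.6° here. β=60, B=78.4. 28·60/78.4 = 21.4286 → s = 21.4286
radial distance = base radius + s = 44 + 21.4286 = 65.4286

65.4286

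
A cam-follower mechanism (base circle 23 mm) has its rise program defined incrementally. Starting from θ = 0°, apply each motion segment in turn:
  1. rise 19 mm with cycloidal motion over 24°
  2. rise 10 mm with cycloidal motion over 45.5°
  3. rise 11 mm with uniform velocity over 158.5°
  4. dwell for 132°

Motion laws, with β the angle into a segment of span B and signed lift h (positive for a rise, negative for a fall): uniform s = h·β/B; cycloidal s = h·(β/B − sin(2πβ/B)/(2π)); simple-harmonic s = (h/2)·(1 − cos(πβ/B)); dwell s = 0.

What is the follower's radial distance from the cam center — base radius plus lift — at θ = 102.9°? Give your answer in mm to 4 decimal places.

seg 1 [0°–24°] cycloidal, h=19: full span → s += 19 → s = 19.0000
seg 2 [24°–69.5°] cycloidal, h=10: full span → s += 10 → s = 29.0000
seg 3 [69.5°–228°] uniform, h=11: θ=102.9° here. β=33.4, B=158.5. 11·33.4/158.5 = 2.3180 → s = 31.3180
radial distance = base radius + s = 23 + 31.3180 = 54.3180

54.3180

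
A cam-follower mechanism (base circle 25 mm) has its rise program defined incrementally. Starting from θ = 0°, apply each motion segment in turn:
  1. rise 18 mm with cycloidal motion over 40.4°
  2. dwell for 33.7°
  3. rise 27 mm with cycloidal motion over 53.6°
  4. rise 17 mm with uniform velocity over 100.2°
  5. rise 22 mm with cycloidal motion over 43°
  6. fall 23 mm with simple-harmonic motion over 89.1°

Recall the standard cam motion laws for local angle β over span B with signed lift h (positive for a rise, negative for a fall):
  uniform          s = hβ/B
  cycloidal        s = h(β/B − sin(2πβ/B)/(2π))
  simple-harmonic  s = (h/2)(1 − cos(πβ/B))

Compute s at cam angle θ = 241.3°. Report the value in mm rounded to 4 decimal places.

seg 1 [0°–40.4°] cycloidal, h=18: full span → s += 18 → s = 18.0000
seg 2 [40.4°–74.1°] dwell: s stays 18.0000
seg 3 [74.1°–127.7°] cycloidal, h=27: full span → s += 27 → s = 45.0000
seg 4 [127.7°–227.9°] uniform, h=17: full span → s += 17 → s = 62.0000
seg 5 [227.9°–270.9°] cycloidal, h=22: θ=241.3° here. β=13.4, B=43. 22·(0.3116 − sin(2π·0.3116)/(2π)) = 3.6136 → s = 65.6136

65.6136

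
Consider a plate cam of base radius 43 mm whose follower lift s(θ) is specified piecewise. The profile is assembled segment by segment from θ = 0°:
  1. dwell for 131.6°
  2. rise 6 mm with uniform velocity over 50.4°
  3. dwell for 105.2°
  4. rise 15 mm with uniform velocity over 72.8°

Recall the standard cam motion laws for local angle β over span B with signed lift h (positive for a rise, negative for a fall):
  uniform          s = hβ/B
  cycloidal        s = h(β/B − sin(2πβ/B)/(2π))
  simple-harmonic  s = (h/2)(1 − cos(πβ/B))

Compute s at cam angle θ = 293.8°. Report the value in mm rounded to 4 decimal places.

seg 1 [0°–131.6°] dwell: s stays 0.0000
seg 2 [131.6°–182°] uniform, h=6: full span → s += 6 → s = 6.0000
seg 3 [182°–287.2°] dwell: s stays 6.0000
seg 4 [287.2°–360°] uniform, h=15: θ=293.8° here. β=6.6, B=72.8. 15·6.6/72.8 = 1.3599 → s = 7.3599

7.3599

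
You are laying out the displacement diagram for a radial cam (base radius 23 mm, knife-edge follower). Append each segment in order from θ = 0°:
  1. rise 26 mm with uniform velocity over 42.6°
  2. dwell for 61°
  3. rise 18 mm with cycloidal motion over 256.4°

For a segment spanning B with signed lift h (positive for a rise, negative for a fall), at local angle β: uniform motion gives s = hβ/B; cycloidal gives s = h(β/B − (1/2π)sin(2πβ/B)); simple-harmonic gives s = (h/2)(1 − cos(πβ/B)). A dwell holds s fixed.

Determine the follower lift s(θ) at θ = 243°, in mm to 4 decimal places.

seg 1 [0°–42.6°] uniform, h=26: full span → s += 26 → s = 26.0000
seg 2 [42.6°–103.6°] dwell: s stays 26.0000
seg 3 [103.6°–360°] cycloidal, h=18: θ=243° here. β=139.4, B=256.4. 18·(0.5437 − sin(2π·0.5437)/(2π)) = 10.5627 → s = 36.5627

36.5627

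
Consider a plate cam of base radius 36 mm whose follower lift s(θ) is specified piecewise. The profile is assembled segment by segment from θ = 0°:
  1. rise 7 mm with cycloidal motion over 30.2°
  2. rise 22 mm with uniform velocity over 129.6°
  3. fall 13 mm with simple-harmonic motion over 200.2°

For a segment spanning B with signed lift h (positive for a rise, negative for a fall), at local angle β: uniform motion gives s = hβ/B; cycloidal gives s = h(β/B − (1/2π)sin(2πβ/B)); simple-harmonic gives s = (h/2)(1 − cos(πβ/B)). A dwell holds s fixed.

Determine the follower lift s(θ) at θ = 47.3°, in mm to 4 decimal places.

seg 1 [0°–30.2°] cycloidal, h=7: full span → s += 7 → s = 7.0000
seg 2 [30.2°–159.8°] uniform, h=22: θ=47.3° here. β=17.1, B=129.6. 22·17.1/129.6 = 2.9028 → s = 9.9028

9.9028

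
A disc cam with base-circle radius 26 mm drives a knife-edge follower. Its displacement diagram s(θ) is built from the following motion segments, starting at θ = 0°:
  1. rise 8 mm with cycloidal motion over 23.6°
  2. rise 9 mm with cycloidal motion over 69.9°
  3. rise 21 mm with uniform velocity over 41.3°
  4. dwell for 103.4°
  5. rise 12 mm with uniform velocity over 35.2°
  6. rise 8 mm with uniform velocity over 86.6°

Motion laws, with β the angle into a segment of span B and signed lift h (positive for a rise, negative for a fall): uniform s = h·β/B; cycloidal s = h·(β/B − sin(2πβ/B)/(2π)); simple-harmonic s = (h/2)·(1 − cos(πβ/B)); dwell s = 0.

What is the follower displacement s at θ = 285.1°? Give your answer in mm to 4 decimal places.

seg 1 [0°–23.6°] cycloidal, h=8: full span → s += 8 → s = 8.0000
seg 2 [23.6°–93.5°] cycloidal, h=9: full span → s += 9 → s = 17.0000
seg 3 [93.5°–134.8°] uniform, h=21: full span → s += 21 → s = 38.0000
seg 4 [134.8°–238.2°] dwell: s stays 38.0000
seg 5 [238.2°–273.4°] uniform, h=12: full span → s += 12 → s = 50.0000
seg 6 [273.4°–360°] uniform, h=8: θ=285.1° here. β=11.7, B=86.6. 8·11.7/86.6 = 1.0808 → s = 51.0808

51.0808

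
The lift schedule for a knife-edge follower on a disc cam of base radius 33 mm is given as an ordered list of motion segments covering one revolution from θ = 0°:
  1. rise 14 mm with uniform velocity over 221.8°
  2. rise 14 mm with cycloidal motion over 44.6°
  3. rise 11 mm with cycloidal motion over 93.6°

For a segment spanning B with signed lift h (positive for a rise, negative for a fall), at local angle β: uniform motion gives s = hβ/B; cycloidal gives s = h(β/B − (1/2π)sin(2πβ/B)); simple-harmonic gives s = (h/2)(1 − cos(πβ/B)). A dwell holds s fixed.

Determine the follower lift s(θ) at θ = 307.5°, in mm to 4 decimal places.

seg 1 [0°–221.8°] uniform, h=14: full span → s += 14 → s = 14.0000
seg 2 [221.8°–266.4°] cycloidal, h=14: full span → s += 14 → s = 28.0000
seg 3 [266.4°–360°] cycloidal, h=11: θ=307.5° here. β=41.1, B=93.6. 11·(0.4391 − sin(2π·0.4391)/(2π)) = 4.1765 → s = 32.1765

32.1765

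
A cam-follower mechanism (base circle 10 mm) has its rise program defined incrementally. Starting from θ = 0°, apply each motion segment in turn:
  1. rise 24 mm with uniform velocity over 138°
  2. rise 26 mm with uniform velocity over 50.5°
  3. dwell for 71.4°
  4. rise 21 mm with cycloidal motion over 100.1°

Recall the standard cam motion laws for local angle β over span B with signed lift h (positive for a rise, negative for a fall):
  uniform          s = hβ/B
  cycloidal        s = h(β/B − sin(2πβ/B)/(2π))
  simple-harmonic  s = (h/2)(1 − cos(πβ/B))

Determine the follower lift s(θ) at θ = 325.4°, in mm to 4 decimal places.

seg 1 [0°–138°] uniform, h=24: full span → s += 24 → s = 24.0000
seg 2 [138°–188.5°] uniform, h=26: full span → s += 26 → s = 50.0000
seg 3 [188.5°–259.9°] dwell: s stays 50.0000
seg 4 [259.9°–360°] cycloidal, h=21: θ=325.4° here. β=65.5, B=100.1. 21·(0.6543 − sin(2π·0.6543)/(2π)) = 16.4978 → s = 66.4978

66.4978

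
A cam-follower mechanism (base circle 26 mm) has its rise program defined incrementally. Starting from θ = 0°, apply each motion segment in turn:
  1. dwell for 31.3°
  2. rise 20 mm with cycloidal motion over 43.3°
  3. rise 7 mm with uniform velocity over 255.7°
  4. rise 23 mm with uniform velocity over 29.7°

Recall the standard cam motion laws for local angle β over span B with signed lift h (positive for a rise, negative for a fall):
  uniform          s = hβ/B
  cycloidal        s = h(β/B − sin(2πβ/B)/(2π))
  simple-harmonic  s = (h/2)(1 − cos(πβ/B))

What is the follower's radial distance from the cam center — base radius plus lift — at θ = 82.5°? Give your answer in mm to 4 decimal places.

seg 1 [0°–31.3°] dwell: s stays 0.0000
seg 2 [31.3°–74.6°] cycloidal, h=20: full span → s += 20 → s = 20.0000
seg 3 [74.6°–330.3°] uniform, h=7: θ=82.5° here. β=7.9, B=255.7. 7·7.9/255.7 = 0.2163 → s = 20.2163
radial distance = base radius + s = 26 + 20.2163 = 46.2163

46.2163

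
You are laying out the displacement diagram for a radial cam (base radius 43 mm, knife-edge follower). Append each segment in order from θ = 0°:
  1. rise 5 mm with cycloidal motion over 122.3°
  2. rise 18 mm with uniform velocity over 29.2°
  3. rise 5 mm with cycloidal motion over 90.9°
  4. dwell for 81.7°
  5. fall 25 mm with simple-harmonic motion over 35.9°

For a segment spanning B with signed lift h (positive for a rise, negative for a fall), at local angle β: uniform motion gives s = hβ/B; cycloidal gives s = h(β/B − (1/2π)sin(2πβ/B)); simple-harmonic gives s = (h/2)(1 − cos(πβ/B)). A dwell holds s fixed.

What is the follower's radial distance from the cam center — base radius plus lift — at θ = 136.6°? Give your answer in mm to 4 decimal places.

seg 1 [0°–122.3°] cycloidal, h=5: full span → s += 5 → s = 5.0000
seg 2 [122.3°–151.5°] uniform, h=18: θ=136.6° here. β=14.3, B=29.2. 18·14.3/29.2 = 8.8151 → s = 13.8151
radial distance = base radius + s = 43 + 13.8151 = 56.8151

56.8151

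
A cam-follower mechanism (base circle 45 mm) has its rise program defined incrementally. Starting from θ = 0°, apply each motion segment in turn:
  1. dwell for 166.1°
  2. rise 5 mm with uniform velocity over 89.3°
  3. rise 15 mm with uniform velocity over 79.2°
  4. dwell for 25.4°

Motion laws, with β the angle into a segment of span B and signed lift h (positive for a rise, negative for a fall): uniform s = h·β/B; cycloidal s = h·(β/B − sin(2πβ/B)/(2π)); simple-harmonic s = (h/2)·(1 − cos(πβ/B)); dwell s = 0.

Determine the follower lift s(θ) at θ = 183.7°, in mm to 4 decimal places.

seg 1 [0°–166.1°] dwell: s stays 0.0000
seg 2 [166.1°–255.4°] uniform, h=5: θ=183.7° here. β=17.6, B=89.3. 5·17.6/89.3 = 0.9854 → s = 0.9854

0.9854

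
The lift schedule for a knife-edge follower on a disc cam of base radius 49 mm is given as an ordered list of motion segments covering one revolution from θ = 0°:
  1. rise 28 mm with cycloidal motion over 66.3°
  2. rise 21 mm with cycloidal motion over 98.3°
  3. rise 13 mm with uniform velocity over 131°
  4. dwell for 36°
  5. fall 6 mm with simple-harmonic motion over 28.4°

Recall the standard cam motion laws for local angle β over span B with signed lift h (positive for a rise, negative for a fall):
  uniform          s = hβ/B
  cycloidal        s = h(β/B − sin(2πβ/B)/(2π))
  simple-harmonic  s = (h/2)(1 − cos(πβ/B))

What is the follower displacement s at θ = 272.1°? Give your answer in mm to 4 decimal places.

seg 1 [0°–66.3°] cycloidal, h=28: full span → s += 28 → s = 28.0000
seg 2 [66.3°–164.6°] cycloidal, h=21: full span → s += 21 → s = 49.0000
seg 3 [164.6°–295.6°] uniform, h=13: θ=272.1° here. β=107.5, B=131. 13·107.5/131 = 10.6679 → s = 59.6679

59.6679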